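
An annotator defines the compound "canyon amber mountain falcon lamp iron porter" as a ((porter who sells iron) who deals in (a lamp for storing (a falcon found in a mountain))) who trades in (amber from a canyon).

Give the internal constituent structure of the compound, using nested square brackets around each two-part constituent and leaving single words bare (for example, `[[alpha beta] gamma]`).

At the top level: head "porter" (specifically "mountain falcon lamp iron porter"); modifier "canyon amber".
Within "canyon amber", the head is "amber" and the modifier is "canyon".
Within "mountain falcon lamp iron porter", the head is "porter" (specifically "iron porter") and the modifier is "mountain falcon lamp".
Within "mountain falcon lamp", the head is "lamp" and the modifier is "mountain falcon".
Within "mountain falcon", the head is "falcon" and the modifier is "mountain".
Within "iron porter", the head is "porter" and the modifier is "iron".
So the structure is [[canyon amber] [[[mountain falcon] lamp] [iron porter]]].

[[canyon amber] [[[mountain falcon] lamp] [iron porter]]]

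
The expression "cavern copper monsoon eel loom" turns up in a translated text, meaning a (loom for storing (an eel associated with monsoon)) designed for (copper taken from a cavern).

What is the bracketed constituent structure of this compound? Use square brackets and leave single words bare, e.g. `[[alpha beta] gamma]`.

The outermost head in the paraphrase is "loom" (specifically "monsoon eel loom"), modified by "cavern copper".
Inside "cavern copper": head "copper", modifier "cavern".
Inside "monsoon eel loom": head "loom", modifier "monsoon eel".
Inside "monsoon eel": head "eel", modifier "monsoon".
Putting it together: [[cavern copper] [[monsoon eel] loom]].

[[cavern copper] [[monsoon eel] loom]]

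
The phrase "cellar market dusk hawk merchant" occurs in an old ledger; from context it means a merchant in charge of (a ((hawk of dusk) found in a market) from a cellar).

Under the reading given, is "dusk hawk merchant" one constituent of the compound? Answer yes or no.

The top-level split is [cellar market dusk hawk] [merchant]; the full structure is [[cellar [market [dusk hawk]]] merchant].
"dusk hawk merchant" straddles a constituent boundary, so it is not a single unit.

no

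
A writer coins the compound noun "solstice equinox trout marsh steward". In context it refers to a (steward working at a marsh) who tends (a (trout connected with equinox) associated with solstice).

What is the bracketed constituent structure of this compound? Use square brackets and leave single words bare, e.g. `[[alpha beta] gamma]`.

Whole compound: head "steward" (specifically "marsh steward"), modifier "solstice equinox trout".
"solstice equinox trout" → head "trout" (specifically "equinox trout"), modifier "solstice".
"equinox trout" → head "trout", modifier "equinox".
"marsh steward" → head "steward", modifier "marsh".
Putting it together: [[solstice [equinox trout]] [marsh steward]].

[[solstice [equinox trout]] [marsh steward]]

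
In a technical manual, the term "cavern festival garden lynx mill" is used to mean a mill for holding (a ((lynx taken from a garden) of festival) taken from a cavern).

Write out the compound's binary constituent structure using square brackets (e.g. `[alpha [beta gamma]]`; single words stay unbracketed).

[[cavern [festival [garden lynx]]] mill]

Overall it is a kind of mill; the modifier is "cavern festival garden lynx".
Within "cavern festival garden lynx", the head is "lynx" (specifically "festival garden lynx") and the modifier is "cavern".
Within "festival garden lynx", the head is "lynx" (specifically "garden lynx") and the modifier is "festival".
Within "garden lynx", the head is "lynx" and the modifier is "garden".
Assembled: [[cavern [festival [garden lynx]]] mill].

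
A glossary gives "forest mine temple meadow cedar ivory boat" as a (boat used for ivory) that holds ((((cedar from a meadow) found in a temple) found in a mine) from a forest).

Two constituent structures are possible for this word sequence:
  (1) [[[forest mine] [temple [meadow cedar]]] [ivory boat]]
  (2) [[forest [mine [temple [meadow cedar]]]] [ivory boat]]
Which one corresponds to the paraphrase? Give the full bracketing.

[[forest [mine [temple [meadow cedar]]]] [ivory boat]]

The paraphrase's head is the "boat" part ("ivory boat"); its modifier is "forest mine temple meadow cedar".
That top-level split, carried through the inner groups, gives [[forest [mine [temple [meadow cedar]]]] [ivory boat]].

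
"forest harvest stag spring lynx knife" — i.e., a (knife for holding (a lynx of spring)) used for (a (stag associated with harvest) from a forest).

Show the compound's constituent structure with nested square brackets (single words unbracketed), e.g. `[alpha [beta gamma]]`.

[[forest [harvest stag]] [[spring lynx] knife]]

Whole compound: head "knife" (specifically "spring lynx knife"), modifier "forest harvest stag".
Inside "forest harvest stag": head "stag" (specifically "harvest stag"), modifier "forest".
Inside "harvest stag": head "stag", modifier "harvest".
Inside "spring lynx knife": head "knife", modifier "spring lynx".
Inside "spring lynx": head "lynx", modifier "spring".
So the structure is [[forest [harvest stag]] [[spring lynx] knife]].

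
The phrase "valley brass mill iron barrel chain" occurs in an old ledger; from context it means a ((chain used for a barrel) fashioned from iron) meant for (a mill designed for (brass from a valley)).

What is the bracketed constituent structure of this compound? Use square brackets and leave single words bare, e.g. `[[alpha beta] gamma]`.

[[[valley brass] mill] [iron [barrel chain]]]

Overall it is a kind of chain (specifically "iron barrel chain"); the modifier is "valley brass mill".
"valley brass mill" → head "mill", modifier "valley brass".
"valley brass" → head "brass", modifier "valley".
"iron barrel chain" → head "chain" (specifically "barrel chain"), modifier "iron".
"barrel chain" → head "chain", modifier "barrel".
Putting it together: [[[valley brass] mill] [iron [barrel chain]]].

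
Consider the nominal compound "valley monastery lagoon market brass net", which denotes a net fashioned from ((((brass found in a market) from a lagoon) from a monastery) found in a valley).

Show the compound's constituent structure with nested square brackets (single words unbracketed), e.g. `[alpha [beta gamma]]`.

[[valley [monastery [lagoon [market brass]]]] net]

At the top level: head "net"; modifier "valley monastery lagoon market brass".
Within "valley monastery lagoon market brass", the head is "brass" (specifically "monastery lagoon market brass") and the modifier is "valley".
Within "monastery lagoon market brass", the head is "brass" (specifically "lagoon market brass") and the modifier is "monastery".
Within "lagoon market brass", the head is "brass" (specifically "market brass") and the modifier is "lagoon".
Within "market brass", the head is "brass" and the modifier is "market".
Putting it together: [[valley [monastery [lagoon [market brass]]]] net].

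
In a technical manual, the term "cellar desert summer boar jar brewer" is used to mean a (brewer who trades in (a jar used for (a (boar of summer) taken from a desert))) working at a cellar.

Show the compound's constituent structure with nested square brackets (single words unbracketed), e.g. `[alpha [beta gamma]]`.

Overall it is a kind of brewer (specifically "desert summer boar jar brewer"); the modifier is "cellar".
Within "desert summer boar jar brewer", the head is "brewer" and the modifier is "desert summer boar jar".
Within "desert summer boar jar", the head is "jar" and the modifier is "desert summer boar".
Within "desert summer boar", the head is "boar" (specifically "summer boar") and the modifier is "desert".
Within "summer boar", the head is "boar" and the modifier is "summer".
Assembled: [cellar [[[desert [summer boar]] jar] brewer]].

[cellar [[[desert [summer boar]] jar] brewer]]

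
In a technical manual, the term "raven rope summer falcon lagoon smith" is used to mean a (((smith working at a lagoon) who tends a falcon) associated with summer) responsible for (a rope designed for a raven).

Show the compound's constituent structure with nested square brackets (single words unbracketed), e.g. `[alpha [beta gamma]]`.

[[raven rope] [summer [falcon [lagoon smith]]]]

Overall it is a kind of smith (specifically "summer falcon lagoon smith"); the modifier is "raven rope".
Within "raven rope", the head is "rope" and the modifier is "raven".
Within "summer falcon lagoon smith", the head is "smith" (specifically "falcon lagoon smith") and the modifier is "summer".
Within "falcon lagoon smith", the head is "smith" (specifically "lagoon smith") and the modifier is "falcon".
Within "lagoon smith", the head is "smith" and the modifier is "lagoon".
Assembled: [[raven rope] [summer [falcon [lagoon smith]]]].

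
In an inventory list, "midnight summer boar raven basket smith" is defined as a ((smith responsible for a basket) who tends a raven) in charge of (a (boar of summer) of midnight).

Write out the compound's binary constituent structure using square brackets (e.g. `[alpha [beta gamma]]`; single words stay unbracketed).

[[midnight [summer boar]] [raven [basket smith]]]

At the top level: head "smith" (specifically "raven basket smith"); modifier "midnight summer boar".
Within "midnight summer boar", the head is "boar" (specifically "summer boar") and the modifier is "midnight".
Within "summer boar", the head is "boar" and the modifier is "summer".
Within "raven basket smith", the head is "smith" (specifically "basket smith") and the modifier is "raven".
Within "basket smith", the head is "smith" and the modifier is "basket".
So the structure is [[midnight [summer boar]] [raven [basket smith]]].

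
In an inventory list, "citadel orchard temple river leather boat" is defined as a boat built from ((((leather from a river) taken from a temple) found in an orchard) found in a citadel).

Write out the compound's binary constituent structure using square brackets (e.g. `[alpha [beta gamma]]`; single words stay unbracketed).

At the top level: head "boat"; modifier "citadel orchard temple river leather".
Within "citadel orchard temple river leather", the head is "leather" (specifically "orchard temple river leather") and the modifier is "citadel".
Within "orchard temple river leather", the head is "leather" (specifically "temple river leather") and the modifier is "orchard".
Within "temple river leather", the head is "leather" (specifically "river leather") and the modifier is "temple".
Within "river leather", the head is "leather" and the modifier is "river".
Assembled: [[citadel [orchard [temple [river leather]]]] boat].

[[citadel [orchard [temple [river leather]]]] boat]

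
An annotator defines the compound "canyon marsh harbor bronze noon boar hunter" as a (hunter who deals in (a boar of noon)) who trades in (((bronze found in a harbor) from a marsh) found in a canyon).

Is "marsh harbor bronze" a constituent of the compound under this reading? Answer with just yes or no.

The paraphrase groups the words so that "marsh harbor bronze" is one unit: it corresponds to a single parenthesized sub-phrase.
The full structure is [[canyon [marsh [harbor bronze]]] [[noon boar] hunter]], in which [marsh harbor bronze] is a constituent.

yes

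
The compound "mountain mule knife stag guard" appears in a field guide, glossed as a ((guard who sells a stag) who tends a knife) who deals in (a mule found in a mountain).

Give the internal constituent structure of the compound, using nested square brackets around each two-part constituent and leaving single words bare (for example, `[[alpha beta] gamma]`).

[[mountain mule] [knife [stag guard]]]

At the top level: head "guard" (specifically "knife stag guard"); modifier "mountain mule".
Within "mountain mule", the head is "mule" and the modifier is "mountain".
Within "knife stag guard", the head is "guard" (specifically "stag guard") and the modifier is "knife".
Within "stag guard", the head is "guard" and the modifier is "stag".
Putting it together: [[mountain mule] [knife [stag guard]]].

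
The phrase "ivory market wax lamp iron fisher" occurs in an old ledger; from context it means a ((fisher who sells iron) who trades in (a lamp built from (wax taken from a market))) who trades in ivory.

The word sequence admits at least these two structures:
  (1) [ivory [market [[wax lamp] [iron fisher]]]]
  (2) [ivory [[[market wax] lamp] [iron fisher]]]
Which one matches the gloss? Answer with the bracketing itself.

[ivory [[[market wax] lamp] [iron fisher]]]

The paraphrase's head is the "fisher" part ("market wax lamp iron fisher"); its modifier is "ivory".
That top-level split, carried through the inner groups, gives [ivory [[[market wax] lamp] [iron fisher]]].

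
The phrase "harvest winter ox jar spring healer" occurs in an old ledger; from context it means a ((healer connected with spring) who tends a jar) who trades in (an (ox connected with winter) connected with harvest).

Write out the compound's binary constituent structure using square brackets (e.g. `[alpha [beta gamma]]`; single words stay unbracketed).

The outermost head in the paraphrase is "healer" (specifically "jar spring healer"), modified by "harvest winter ox".
Within "harvest winter ox", the head is "ox" (specifically "winter ox") and the modifier is "harvest".
Within "winter ox", the head is "ox" and the modifier is "winter".
Within "jar spring healer", the head is "healer" (specifically "spring healer") and the modifier is "jar".
Within "spring healer", the head is "healer" and the modifier is "spring".
Assembled: [[harvest [winter ox]] [jar [spring healer]]].

[[harvest [winter ox]] [jar [spring healer]]]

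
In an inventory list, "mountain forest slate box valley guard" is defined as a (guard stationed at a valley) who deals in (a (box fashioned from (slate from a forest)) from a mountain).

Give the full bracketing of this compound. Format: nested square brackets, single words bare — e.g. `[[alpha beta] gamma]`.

At the top level: head "guard" (specifically "valley guard"); modifier "mountain forest slate box".
Within "mountain forest slate box", the head is "box" (specifically "forest slate box") and the modifier is "mountain".
Within "forest slate box", the head is "box" and the modifier is "forest slate".
Within "forest slate", the head is "slate" and the modifier is "forest".
Within "valley guard", the head is "guard" and the modifier is "valley".
So the structure is [[mountain [[forest slate] box]] [valley guard]].

[[mountain [[forest slate] box]] [valley guard]]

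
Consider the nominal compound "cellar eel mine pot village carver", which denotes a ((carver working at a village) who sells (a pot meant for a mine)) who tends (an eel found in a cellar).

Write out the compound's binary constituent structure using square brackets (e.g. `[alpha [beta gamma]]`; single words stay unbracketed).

Whole compound: head "carver" (specifically "mine pot village carver"), modifier "cellar eel".
"cellar eel" → head "eel", modifier "cellar".
"mine pot village carver" → head "carver" (specifically "village carver"), modifier "mine pot".
"mine pot" → head "pot", modifier "mine".
"village carver" → head "carver", modifier "village".
So the structure is [[cellar eel] [[mine pot] [village carver]]].

[[cellar eel] [[mine pot] [village carver]]]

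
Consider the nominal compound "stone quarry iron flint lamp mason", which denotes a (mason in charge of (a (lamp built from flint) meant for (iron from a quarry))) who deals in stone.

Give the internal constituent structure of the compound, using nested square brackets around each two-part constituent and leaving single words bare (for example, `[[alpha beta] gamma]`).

At the top level: head "mason" (specifically "quarry iron flint lamp mason"); modifier "stone".
Within "quarry iron flint lamp mason", the head is "mason" and the modifier is "quarry iron flint lamp".
Within "quarry iron flint lamp", the head is "lamp" (specifically "flint lamp") and the modifier is "quarry iron".
Within "quarry iron", the head is "iron" and the modifier is "quarry".
Within "flint lamp", the head is "lamp" and the modifier is "flint".
Assembled: [stone [[[quarry iron] [flint lamp]] mason]].

[stone [[[quarry iron] [flint lamp]] mason]]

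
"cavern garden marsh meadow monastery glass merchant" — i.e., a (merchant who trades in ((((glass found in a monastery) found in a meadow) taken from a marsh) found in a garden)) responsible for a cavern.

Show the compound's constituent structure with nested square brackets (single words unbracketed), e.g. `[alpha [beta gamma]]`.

[cavern [[garden [marsh [meadow [monastery glass]]]] merchant]]

Whole compound: head "merchant" (specifically "garden marsh meadow monastery glass merchant"), modifier "cavern".
"garden marsh meadow monastery glass merchant" → head "merchant", modifier "garden marsh meadow monastery glass".
"garden marsh meadow monastery glass" → head "glass" (specifically "marsh meadow monastery glass"), modifier "garden".
"marsh meadow monastery glass" → head "glass" (specifically "meadow monastery glass"), modifier "marsh".
"meadow monastery glass" → head "glass" (specifically "monastery glass"), modifier "meadow".
"monastery glass" → head "glass", modifier "monastery".
So the structure is [cavern [[garden [marsh [meadow [monastery glass]]]] merchant]].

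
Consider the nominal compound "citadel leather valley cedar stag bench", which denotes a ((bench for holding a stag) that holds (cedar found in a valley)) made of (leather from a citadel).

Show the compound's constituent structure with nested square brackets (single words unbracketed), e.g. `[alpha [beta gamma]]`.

Overall it is a kind of bench (specifically "valley cedar stag bench"); the modifier is "citadel leather".
Inside "citadel leather": head "leather", modifier "citadel".
Inside "valley cedar stag bench": head "bench" (specifically "stag bench"), modifier "valley cedar".
Inside "valley cedar": head "cedar", modifier "valley".
Inside "stag bench": head "bench", modifier "stag".
So the structure is [[citadel leather] [[valley cedar] [stag bench]]].

[[citadel leather] [[valley cedar] [stag bench]]]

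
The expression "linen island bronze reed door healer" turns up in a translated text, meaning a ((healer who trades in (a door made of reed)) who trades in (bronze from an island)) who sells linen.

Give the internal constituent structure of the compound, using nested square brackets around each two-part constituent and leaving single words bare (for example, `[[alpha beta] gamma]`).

[linen [[island bronze] [[reed door] healer]]]

The outermost head in the paraphrase is "healer" (specifically "island bronze reed door healer"), modified by "linen".
"island bronze reed door healer" → head "healer" (specifically "reed door healer"), modifier "island bronze".
"island bronze" → head "bronze", modifier "island".
"reed door healer" → head "healer", modifier "reed door".
"reed door" → head "door", modifier "reed".
Assembled: [linen [[island bronze] [[reed door] healer]]].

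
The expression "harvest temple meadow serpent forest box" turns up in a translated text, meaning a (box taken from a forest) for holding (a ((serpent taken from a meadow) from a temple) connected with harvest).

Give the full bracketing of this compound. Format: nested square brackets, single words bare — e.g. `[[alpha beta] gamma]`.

At the top level: head "box" (specifically "forest box"); modifier "harvest temple meadow serpent".
"harvest temple meadow serpent" → head "serpent" (specifically "temple meadow serpent"), modifier "harvest".
"temple meadow serpent" → head "serpent" (specifically "meadow serpent"), modifier "temple".
"meadow serpent" → head "serpent", modifier "meadow".
"forest box" → head "box", modifier "forest".
So the structure is [[harvest [temple [meadow serpent]]] [forest box]].

[[harvest [temple [meadow serpent]]] [forest box]]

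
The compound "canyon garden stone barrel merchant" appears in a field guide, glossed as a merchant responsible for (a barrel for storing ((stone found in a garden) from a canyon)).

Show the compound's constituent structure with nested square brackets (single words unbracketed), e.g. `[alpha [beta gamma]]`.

[[[canyon [garden stone]] barrel] merchant]

Whole compound: head "merchant", modifier "canyon garden stone barrel".
"canyon garden stone barrel" → head "barrel", modifier "canyon garden stone".
"canyon garden stone" → head "stone" (specifically "garden stone"), modifier "canyon".
"garden stone" → head "stone", modifier "garden".
So the structure is [[[canyon [garden stone]] barrel] merchant].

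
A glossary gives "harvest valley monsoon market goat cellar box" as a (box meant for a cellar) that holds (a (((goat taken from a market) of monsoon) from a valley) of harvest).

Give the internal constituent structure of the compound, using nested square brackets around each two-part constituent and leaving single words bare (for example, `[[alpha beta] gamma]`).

[[harvest [valley [monsoon [market goat]]]] [cellar box]]

Overall it is a kind of box (specifically "cellar box"); the modifier is "harvest valley monsoon market goat".
Inside "harvest valley monsoon market goat": head "goat" (specifically "valley monsoon market goat"), modifier "harvest".
Inside "valley monsoon market goat": head "goat" (specifically "monsoon market goat"), modifier "valley".
Inside "monsoon market goat": head "goat" (specifically "market goat"), modifier "monsoon".
Inside "market goat": head "goat", modifier "market".
Inside "cellar box": head "box", modifier "cellar".
Putting it together: [[harvest [valley [monsoon [market goat]]]] [cellar box]].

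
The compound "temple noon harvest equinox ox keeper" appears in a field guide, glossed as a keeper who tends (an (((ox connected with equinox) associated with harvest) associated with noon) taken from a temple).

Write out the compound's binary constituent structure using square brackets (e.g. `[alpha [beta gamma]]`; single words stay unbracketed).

[[temple [noon [harvest [equinox ox]]]] keeper]

At the top level: head "keeper"; modifier "temple noon harvest equinox ox".
"temple noon harvest equinox ox" → head "ox" (specifically "noon harvest equinox ox"), modifier "temple".
"noon harvest equinox ox" → head "ox" (specifically "harvest equinox ox"), modifier "noon".
"harvest equinox ox" → head "ox" (specifically "equinox ox"), modifier "harvest".
"equinox ox" → head "ox", modifier "equinox".
Putting it together: [[temple [noon [harvest [equinox ox]]]] keeper].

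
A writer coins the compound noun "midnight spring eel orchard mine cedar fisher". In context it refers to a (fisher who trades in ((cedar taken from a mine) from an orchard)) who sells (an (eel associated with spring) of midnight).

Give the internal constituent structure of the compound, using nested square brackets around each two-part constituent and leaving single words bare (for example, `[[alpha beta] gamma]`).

[[midnight [spring eel]] [[orchard [mine cedar]] fisher]]

At the top level: head "fisher" (specifically "orchard mine cedar fisher"); modifier "midnight spring eel".
"midnight spring eel" → head "eel" (specifically "spring eel"), modifier "midnight".
"spring eel" → head "eel", modifier "spring".
"orchard mine cedar fisher" → head "fisher", modifier "orchard mine cedar".
"orchard mine cedar" → head "cedar" (specifically "mine cedar"), modifier "orchard".
"mine cedar" → head "cedar", modifier "mine".
So the structure is [[midnight [spring eel]] [[orchard [mine cedar]] fisher]].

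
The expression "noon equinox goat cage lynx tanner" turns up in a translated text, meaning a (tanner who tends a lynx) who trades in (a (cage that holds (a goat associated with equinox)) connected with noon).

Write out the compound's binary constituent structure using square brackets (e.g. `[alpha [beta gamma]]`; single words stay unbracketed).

At the top level: head "tanner" (specifically "lynx tanner"); modifier "noon equinox goat cage".
Inside "noon equinox goat cage": head "cage" (specifically "equinox goat cage"), modifier "noon".
Inside "equinox goat cage": head "cage", modifier "equinox goat".
Inside "equinox goat": head "goat", modifier "equinox".
Inside "lynx tanner": head "tanner", modifier "lynx".
So the structure is [[noon [[equinox goat] cage]] [lynx tanner]].

[[noon [[equinox goat] cage]] [lynx tanner]]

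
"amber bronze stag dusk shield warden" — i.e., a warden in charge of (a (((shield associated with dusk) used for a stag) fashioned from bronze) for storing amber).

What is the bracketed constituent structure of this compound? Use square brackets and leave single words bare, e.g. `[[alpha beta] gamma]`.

Whole compound: head "warden", modifier "amber bronze stag dusk shield".
"amber bronze stag dusk shield" → head "shield" (specifically "bronze stag dusk shield"), modifier "amber".
"bronze stag dusk shield" → head "shield" (specifically "stag dusk shield"), modifier "bronze".
"stag dusk shield" → head "shield" (specifically "dusk shield"), modifier "stag".
"dusk shield" → head "shield", modifier "dusk".
Assembled: [[amber [bronze [stag [dusk shield]]]] warden].

[[amber [bronze [stag [dusk shield]]]] warden]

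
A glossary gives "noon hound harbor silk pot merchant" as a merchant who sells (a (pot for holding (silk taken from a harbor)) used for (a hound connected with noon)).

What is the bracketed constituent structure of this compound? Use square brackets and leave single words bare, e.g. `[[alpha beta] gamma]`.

[[[noon hound] [[harbor silk] pot]] merchant]

The outermost head in the paraphrase is "merchant", modified by "noon hound harbor silk pot".
"noon hound harbor silk pot" → head "pot" (specifically "harbor silk pot"), modifier "noon hound".
"noon hound" → head "hound", modifier "noon".
"harbor silk pot" → head "pot", modifier "harbor silk".
"harbor silk" → head "silk", modifier "harbor".
Putting it together: [[[noon hound] [[harbor silk] pot]] merchant].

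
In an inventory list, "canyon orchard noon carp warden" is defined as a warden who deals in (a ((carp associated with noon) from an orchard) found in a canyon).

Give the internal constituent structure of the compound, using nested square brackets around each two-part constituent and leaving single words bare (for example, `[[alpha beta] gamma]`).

[[canyon [orchard [noon carp]]] warden]

The outermost head in the paraphrase is "warden", modified by "canyon orchard noon carp".
Within "canyon orchard noon carp", the head is "carp" (specifically "orchard noon carp") and the modifier is "canyon".
Within "orchard noon carp", the head is "carp" (specifically "noon carp") and the modifier is "orchard".
Within "noon carp", the head is "carp" and the modifier is "noon".
Assembled: [[canyon [orchard [noon carp]]] warden].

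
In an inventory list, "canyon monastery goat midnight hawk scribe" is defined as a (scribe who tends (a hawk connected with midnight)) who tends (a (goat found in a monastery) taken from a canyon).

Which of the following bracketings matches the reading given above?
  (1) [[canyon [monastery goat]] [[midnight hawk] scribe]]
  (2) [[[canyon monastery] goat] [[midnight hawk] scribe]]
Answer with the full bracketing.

The paraphrase's head is the "scribe" part ("midnight hawk scribe"); its modifier is "canyon monastery goat".
That top-level split, carried through the inner groups, gives [[canyon [monastery goat]] [[midnight hawk] scribe]].

[[canyon [monastery goat]] [[midnight hawk] scribe]]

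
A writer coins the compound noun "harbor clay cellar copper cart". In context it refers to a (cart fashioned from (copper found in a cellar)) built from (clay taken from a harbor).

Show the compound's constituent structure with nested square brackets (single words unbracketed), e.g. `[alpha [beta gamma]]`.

[[harbor clay] [[cellar copper] cart]]

The outermost head in the paraphrase is "cart" (specifically "cellar copper cart"), modified by "harbor clay".
Within "harbor clay", the head is "clay" and the modifier is "harbor".
Within "cellar copper cart", the head is "cart" and the modifier is "cellar copper".
Within "cellar copper", the head is "copper" and the modifier is "cellar".
Putting it together: [[harbor clay] [[cellar copper] cart]].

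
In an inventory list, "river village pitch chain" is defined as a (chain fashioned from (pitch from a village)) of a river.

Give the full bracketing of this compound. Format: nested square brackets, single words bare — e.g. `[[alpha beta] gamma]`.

Overall it is a kind of chain (specifically "village pitch chain"); the modifier is "river".
Inside "village pitch chain": head "chain", modifier "village pitch".
Inside "village pitch": head "pitch", modifier "village".
Assembled: [river [[village pitch] chain]].

[river [[village pitch] chain]]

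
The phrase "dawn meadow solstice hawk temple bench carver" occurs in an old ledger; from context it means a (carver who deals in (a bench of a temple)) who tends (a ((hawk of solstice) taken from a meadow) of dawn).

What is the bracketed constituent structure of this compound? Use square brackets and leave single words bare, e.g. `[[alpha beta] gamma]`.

[[dawn [meadow [solstice hawk]]] [[temple bench] carver]]

The outermost head in the paraphrase is "carver" (specifically "temple bench carver"), modified by "dawn meadow solstice hawk".
Inside "dawn meadow solstice hawk": head "hawk" (specifically "meadow solstice hawk"), modifier "dawn".
Inside "meadow solstice hawk": head "hawk" (specifically "solstice hawk"), modifier "meadow".
Inside "solstice hawk": head "hawk", modifier "solstice".
Inside "temple bench carver": head "carver", modifier "temple bench".
Inside "temple bench": head "bench", modifier "temple".
Putting it together: [[dawn [meadow [solstice hawk]]] [[temple bench] carver]].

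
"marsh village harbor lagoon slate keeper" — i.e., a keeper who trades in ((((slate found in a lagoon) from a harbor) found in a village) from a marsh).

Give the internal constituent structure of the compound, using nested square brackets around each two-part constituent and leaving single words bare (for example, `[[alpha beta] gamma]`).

Whole compound: head "keeper", modifier "marsh village harbor lagoon slate".
Inside "marsh village harbor lagoon slate": head "slate" (specifically "village harbor lagoon slate"), modifier "marsh".
Inside "village harbor lagoon slate": head "slate" (specifically "harbor lagoon slate"), modifier "village".
Inside "harbor lagoon slate": head "slate" (specifically "lagoon slate"), modifier "harbor".
Inside "lagoon slate": head "slate", modifier "lagoon".
Assembled: [[marsh [village [harbor [lagoon slate]]]] keeper].

[[marsh [village [harbor [lagoon slate]]]] keeper]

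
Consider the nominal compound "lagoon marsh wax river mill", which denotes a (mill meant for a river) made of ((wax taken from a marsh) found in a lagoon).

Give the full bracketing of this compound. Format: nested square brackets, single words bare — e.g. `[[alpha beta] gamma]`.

[[lagoon [marsh wax]] [river mill]]

At the top level: head "mill" (specifically "river mill"); modifier "lagoon marsh wax".
Within "lagoon marsh wax", the head is "wax" (specifically "marsh wax") and the modifier is "lagoon".
Within "marsh wax", the head is "wax" and the modifier is "marsh".
Within "river mill", the head is "mill" and the modifier is "river".
Assembled: [[lagoon [marsh wax]] [river mill]].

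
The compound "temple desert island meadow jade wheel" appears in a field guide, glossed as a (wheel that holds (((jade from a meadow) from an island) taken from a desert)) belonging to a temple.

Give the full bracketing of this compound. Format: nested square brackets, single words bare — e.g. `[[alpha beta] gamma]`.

The outermost head in the paraphrase is "wheel" (specifically "desert island meadow jade wheel"), modified by "temple".
Inside "desert island meadow jade wheel": head "wheel", modifier "desert island meadow jade".
Inside "desert island meadow jade": head "jade" (specifically "island meadow jade"), modifier "desert".
Inside "island meadow jade": head "jade" (specifically "meadow jade"), modifier "island".
Inside "meadow jade": head "jade", modifier "meadow".
Putting it together: [temple [[desert [island [meadow jade]]] wheel]].

[temple [[desert [island [meadow jade]]] wheel]]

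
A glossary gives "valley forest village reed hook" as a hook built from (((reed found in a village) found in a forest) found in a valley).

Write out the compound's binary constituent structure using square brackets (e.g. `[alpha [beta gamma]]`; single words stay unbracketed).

The outermost head in the paraphrase is "hook", modified by "valley forest village reed".
Within "valley forest village reed", the head is "reed" (specifically "forest village reed") and the modifier is "valley".
Within "forest village reed", the head is "reed" (specifically "village reed") and the modifier is "forest".
Within "village reed", the head is "reed" and the modifier is "village".
Putting it together: [[valley [forest [village reed]]] hook].

[[valley [forest [village reed]]] hook]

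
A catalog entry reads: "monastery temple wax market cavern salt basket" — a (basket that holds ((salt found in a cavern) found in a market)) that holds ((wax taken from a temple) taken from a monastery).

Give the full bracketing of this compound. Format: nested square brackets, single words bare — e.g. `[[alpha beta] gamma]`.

Overall it is a kind of basket (specifically "market cavern salt basket"); the modifier is "monastery temple wax".
Within "monastery temple wax", the head is "wax" (specifically "temple wax") and the modifier is "monastery".
Within "temple wax", the head is "wax" and the modifier is "temple".
Within "market cavern salt basket", the head is "basket" and the modifier is "market cavern salt".
Within "market cavern salt", the head is "salt" (specifically "cavern salt") and the modifier is "market".
Within "cavern salt", the head is "salt" and the modifier is "cavern".
Putting it together: [[monastery [temple wax]] [[market [cavern salt]] basket]].

[[monastery [temple wax]] [[market [cavern salt]] basket]]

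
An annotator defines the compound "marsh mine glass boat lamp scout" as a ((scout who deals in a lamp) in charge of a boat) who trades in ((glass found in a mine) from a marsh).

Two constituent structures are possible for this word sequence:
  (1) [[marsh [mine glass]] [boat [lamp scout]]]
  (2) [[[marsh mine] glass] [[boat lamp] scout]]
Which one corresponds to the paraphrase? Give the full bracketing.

[[marsh [mine glass]] [boat [lamp scout]]]

The paraphrase's head is the "scout" part ("boat lamp scout"); its modifier is "marsh mine glass".
That top-level split, carried through the inner groups, gives [[marsh [mine glass]] [boat [lamp scout]]].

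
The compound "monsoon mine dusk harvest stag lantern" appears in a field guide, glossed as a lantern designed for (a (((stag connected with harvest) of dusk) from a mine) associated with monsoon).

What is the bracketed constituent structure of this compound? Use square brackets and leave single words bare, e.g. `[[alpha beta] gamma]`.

Whole compound: head "lantern", modifier "monsoon mine dusk harvest stag".
Inside "monsoon mine dusk harvest stag": head "stag" (specifically "mine dusk harvest stag"), modifier "monsoon".
Inside "mine dusk harvest stag": head "stag" (specifically "dusk harvest stag"), modifier "mine".
Inside "dusk harvest stag": head "stag" (specifically "harvest stag"), modifier "dusk".
Inside "harvest stag": head "stag", modifier "harvest".
Assembled: [[monsoon [mine [dusk [harvest stag]]]] lantern].

[[monsoon [mine [dusk [harvest stag]]]] lantern]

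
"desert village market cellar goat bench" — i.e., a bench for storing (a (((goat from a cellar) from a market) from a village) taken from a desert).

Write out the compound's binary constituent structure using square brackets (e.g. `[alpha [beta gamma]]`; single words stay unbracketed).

[[desert [village [market [cellar goat]]]] bench]

Overall it is a kind of bench; the modifier is "desert village market cellar goat".
Within "desert village market cellar goat", the head is "goat" (specifically "village market cellar goat") and the modifier is "desert".
Within "village market cellar goat", the head is "goat" (specifically "market cellar goat") and the modifier is "village".
Within "market cellar goat", the head is "goat" (specifically "cellar goat") and the modifier is "market".
Within "cellar goat", the head is "goat" and the modifier is "cellar".
Assembled: [[desert [village [market [cellar goat]]]] bench].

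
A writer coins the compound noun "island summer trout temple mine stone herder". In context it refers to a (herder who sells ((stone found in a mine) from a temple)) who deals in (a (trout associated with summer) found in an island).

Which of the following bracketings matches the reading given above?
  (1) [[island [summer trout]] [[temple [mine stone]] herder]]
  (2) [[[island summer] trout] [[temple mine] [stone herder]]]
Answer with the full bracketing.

[[island [summer trout]] [[temple [mine stone]] herder]]

The paraphrase's head is the "herder" part ("temple mine stone herder"); its modifier is "island summer trout".
That top-level split, carried through the inner groups, gives [[island [summer trout]] [[temple [mine stone]] herder]].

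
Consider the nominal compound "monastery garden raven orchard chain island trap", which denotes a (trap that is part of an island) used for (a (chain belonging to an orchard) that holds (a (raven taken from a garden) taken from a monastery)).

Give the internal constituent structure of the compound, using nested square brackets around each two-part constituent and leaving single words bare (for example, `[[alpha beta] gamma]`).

The outermost head in the paraphrase is "trap" (specifically "island trap"), modified by "monastery garden raven orchard chain".
Inside "monastery garden raven orchard chain": head "chain" (specifically "orchard chain"), modifier "monastery garden raven".
Inside "monastery garden raven": head "raven" (specifically "garden raven"), modifier "monastery".
Inside "garden raven": head "raven", modifier "garden".
Inside "orchard chain": head "chain", modifier "orchard".
Inside "island trap": head "trap", modifier "island".
Putting it together: [[[monastery [garden raven]] [orchard chain]] [island trap]].

[[[monastery [garden raven]] [orchard chain]] [island trap]]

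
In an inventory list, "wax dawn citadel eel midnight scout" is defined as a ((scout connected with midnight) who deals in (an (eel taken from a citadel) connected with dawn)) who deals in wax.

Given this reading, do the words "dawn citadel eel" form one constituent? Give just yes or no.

The paraphrase groups the words so that "dawn citadel eel" is one unit: it corresponds to a single parenthesized sub-phrase.
The full structure is [wax [[dawn [citadel eel]] [midnight scout]]], in which [dawn citadel eel] is a constituent.

yes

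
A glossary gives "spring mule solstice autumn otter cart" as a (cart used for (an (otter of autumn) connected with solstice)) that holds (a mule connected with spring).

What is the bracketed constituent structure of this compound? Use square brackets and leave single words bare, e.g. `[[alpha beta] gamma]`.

Overall it is a kind of cart (specifically "solstice autumn otter cart"); the modifier is "spring mule".
"spring mule" → head "mule", modifier "spring".
"solstice autumn otter cart" → head "cart", modifier "solstice autumn otter".
"solstice autumn otter" → head "otter" (specifically "autumn otter"), modifier "solstice".
"autumn otter" → head "otter", modifier "autumn".
Putting it together: [[spring mule] [[solstice [autumn otter]] cart]].

[[spring mule] [[solstice [autumn otter]] cart]]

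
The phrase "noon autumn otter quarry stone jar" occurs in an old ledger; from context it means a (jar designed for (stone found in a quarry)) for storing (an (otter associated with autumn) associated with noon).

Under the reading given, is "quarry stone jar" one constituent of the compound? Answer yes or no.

The paraphrase groups the words so that "quarry stone jar" is one unit: it corresponds to a single parenthesized sub-phrase.
The full structure is [[noon [autumn otter]] [[quarry stone] jar]], in which [quarry stone jar] is a constituent.

yes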